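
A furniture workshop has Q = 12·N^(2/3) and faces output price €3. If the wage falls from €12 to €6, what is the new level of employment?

From P·MP_N = w with MP_N = 8·N^(-1/3), the labor demand is N(w) = (24/w)^(3).
At w = 12: N = 8. At w = 6: N = 64.

N* = 64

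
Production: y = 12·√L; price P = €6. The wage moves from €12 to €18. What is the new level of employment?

From P·MP_L = w with MP_L = 6·L^(-1/2), the labor demand is L(w) = (36/w)^(2).
At w = 12: L = 9. At w = 18: L = 4.

L* = 4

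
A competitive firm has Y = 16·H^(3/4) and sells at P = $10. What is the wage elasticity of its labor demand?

ε = -4

MP_H = (3/4)·16·H^(-1/4), so P·MP_H = w gives 120·H^(-1/4) = w.
Solving, H(w) = (120/w)^(4). This is a constant-elasticity form: H ∝ w^(−4), so ε = −4.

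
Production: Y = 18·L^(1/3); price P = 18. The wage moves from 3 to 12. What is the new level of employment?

L* = 27

From P·MP_L = w with MP_L = 6·L^(-2/3), the labor demand is L(w) = (108/w)^(3/2).
At w = 3: L = 216. At w = 12: L = 27.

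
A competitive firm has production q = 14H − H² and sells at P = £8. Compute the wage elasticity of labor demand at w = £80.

From P·MP_H = w with MP_H = 14 − 2H, labor demand is H(w) = (14 − w/8)/2.
dH/dw = −1/(16) = -0.0625.
At w = 80, H = 2, so ε = (dH/dw)·(w/H) = (-0.0625)·(80/2) = -2.5.

ε = -2.5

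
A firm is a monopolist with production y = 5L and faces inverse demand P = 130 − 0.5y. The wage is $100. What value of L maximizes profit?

Marginal revenue from the inverse demand is MR = 130 − y.
The marginal product is MP_L = 5.
A monopolist hires until marginal revenue product equals the wage: MR·MP_L = w.
(130 − 5L)·5 = 100, so L = 22.

L* = 22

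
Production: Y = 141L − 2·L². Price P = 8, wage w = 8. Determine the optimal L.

The marginal product of L is MP_L = 141 − 4L.
A price-taking firm hires until the value of the marginal product equals the wage: P·MP_L = w, so 8·(141 − 4L) = 8.
Then 141 − 4L = 1, giving L = 35.

L* = 35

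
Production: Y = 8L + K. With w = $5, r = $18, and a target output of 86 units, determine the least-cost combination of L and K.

The inputs are perfect substitutes, so the firm uses whichever has the lower cost per unit of output.
Cost per unit of output via L is 0.625; via K it is 18. L is cheaper.
Producing Y = 86 with L alone: L = 10.75, K = 0.

L* = 10.75, K* = 0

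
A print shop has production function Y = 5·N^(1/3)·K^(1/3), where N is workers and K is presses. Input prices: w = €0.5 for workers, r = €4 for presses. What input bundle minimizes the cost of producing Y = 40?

N* = 64, K* = 8

Cost minimization requires the marginal rate of technical substitution to equal the input-price ratio: MP_N/MP_K = w/r.
Here MP_N/MP_K = (1/3)·(K/N)/(1/3) = (K/N). Setting this equal to 0.5/4 = 0.125 gives K = 0.125N.
Substituting into Y = 40: 5·N^(1/3)·(0.125N)^(1/3) = 40.
Solving, N = 64 and K = 8.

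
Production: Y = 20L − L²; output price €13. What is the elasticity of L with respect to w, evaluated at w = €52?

ε = -0.25

From P·MP_L = w with MP_L = 20 − 2L, labor demand is L(w) = (20 − w/13)/2.
dL/dw = −1/(26) = -1/26.
At w = 52, L = 8, so ε = (dL/dw)·(w/L) = (-1/26)·(52/8) = -0.25.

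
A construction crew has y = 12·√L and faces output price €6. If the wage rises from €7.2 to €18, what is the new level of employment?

L* = 4

From P·MP_L = w with MP_L = 6·L^(-1/2), the labor demand is L(w) = (36/w)^(2).
At w = 7.2: L = 25. At w = 18: L = 4.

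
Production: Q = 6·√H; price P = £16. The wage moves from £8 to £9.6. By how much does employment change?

From P·MP_H = w with MP_H = 3·H^(-1/2), the labor demand is H(w) = (48/w)^(2).
At w = 8: H = 36. At w = 9.6: H = 25.
ΔH = 25 − 36 = -11.

ΔH = -11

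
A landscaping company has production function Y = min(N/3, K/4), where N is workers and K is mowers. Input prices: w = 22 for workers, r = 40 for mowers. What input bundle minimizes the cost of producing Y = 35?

N* = 105, K* = 140

With a fixed-proportions technology, the cost-minimizing bundle uses no slack in either input: N/3 = K/4 = Y.
So N = 3·35 = 105 and K = 4·35 = 140.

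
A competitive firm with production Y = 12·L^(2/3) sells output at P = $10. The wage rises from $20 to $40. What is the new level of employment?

L* = 8

From P·MP_L = w with MP_L = 8·L^(-1/3), the labor demand is L(w) = (80/w)^(3).
At w = 20: L = 64. At w = 40: L = 8.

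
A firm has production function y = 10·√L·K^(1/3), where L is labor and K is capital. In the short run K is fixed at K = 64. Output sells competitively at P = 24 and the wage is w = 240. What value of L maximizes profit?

With K = 64, MP_L = (1/2)·10·L^(-1/2)·64^(1/3) = 20·L^(-1/2).
Profit maximization for a price taker requires P·MP_L = w: 24·20·L^(-1/2) = 240.
So L^(-1/2) = 0.5, which gives L = 4.

L* = 4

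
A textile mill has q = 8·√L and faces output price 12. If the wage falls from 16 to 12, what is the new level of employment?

L* = 16

From P·MP_L = w with MP_L = 4·L^(-1/2), the labor demand is L(w) = (48/w)^(2).
At w = 16: L = 9. At w = 12: L = 16.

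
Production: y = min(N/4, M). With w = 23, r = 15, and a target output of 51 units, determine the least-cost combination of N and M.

N* = 204, M* = 51

With a fixed-proportions technology, the cost-minimizing bundle uses no slack in either input: N/4 = M = y.
So N = 4·51 = 204 and M = 51.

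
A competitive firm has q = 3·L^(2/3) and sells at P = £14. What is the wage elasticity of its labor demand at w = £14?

ε = -3

MP_L = (2/3)·3·L^(-1/3), so P·MP_L = w gives 28·L^(-1/3) = w.
Solving, L(w) = (28/w)^(3). This is a constant-elasticity form: L ∝ w^(−3), so ε = −3.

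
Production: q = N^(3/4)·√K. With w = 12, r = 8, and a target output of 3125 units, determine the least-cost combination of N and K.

Cost minimization requires the marginal rate of technical substitution to equal the input-price ratio: MP_N/MP_K = w/r.
Here MP_N/MP_K = (3/4)·(K/N)/(1/2) = 1.5·(K/N). Setting this equal to 12/8 = 1.5 gives K = N.
Substituting into q = 3125: N^(3/4)·(N)^(1/2) = 3125.
Solving, N = 625 and K = 625.

N* = 625, K* = 625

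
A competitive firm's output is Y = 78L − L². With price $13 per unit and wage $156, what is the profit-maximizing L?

L* = 33

The marginal product of L is MP_L = 78 − 2L.
A price-taking firm hires until the value of the marginal product equals the wage: P·MP_L = w, so 13·(78 − 2L) = 156.
Then 78 − 2L = 12, giving L = 33.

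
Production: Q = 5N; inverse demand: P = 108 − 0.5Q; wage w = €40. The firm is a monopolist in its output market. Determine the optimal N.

Marginal revenue from the inverse demand is MR = 108 − Q.
The marginal product is MP_N = 5.
A monopolist hires until marginal revenue product equals the wage: MR·MP_N = w.
(108 − 5N)·5 = 40, so N = 20.

N* = 20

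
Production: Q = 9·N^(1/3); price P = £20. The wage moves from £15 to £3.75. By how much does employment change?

From P·MP_N = w with MP_N = 3·N^(-2/3), the labor demand is N(w) = (60/w)^(3/2).
At w = 15: N = 8. At w = 3.75: N = 64.
ΔN = 64 − 8 = 56.

ΔN = 56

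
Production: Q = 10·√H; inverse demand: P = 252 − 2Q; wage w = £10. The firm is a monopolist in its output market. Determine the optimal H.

H* = 36

Marginal revenue from the inverse demand is MR = 252 − 4Q.
The marginal product is MP_H = 5·H^(-1/2).
A monopolist hires until marginal revenue product equals the wage: MR·MP_H = w.
At H, Q = 10·√H. Substituting and solving: (252 − 40·√H)·5·H^(-1/2) = 10 gives H = 36.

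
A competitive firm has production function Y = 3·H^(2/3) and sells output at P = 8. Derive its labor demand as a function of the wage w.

H(w) = 4096/w³

MP_H = (2/3)·3·H^(-1/3) = 2·H^(-1/3).
Setting P·MP_H = w: 16·H^(-1/3) = w.
Solving for H: H^(-1/3) = w/16, so H = (16/w)^(3).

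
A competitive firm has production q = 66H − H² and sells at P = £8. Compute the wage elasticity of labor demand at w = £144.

ε = -0.375

From P·MP_H = w with MP_H = 66 − 2H, labor demand is H(w) = (66 − w/8)/2.
dH/dw = −1/(16) = -0.0625.
At w = 144, H = 24, so ε = (dH/dw)·(w/H) = (-0.0625)·(144/24) = -0.375.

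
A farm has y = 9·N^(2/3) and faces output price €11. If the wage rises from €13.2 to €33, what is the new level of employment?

N* = 8

From P·MP_N = w with MP_N = 6·N^(-1/3), the labor demand is N(w) = (66/w)^(3).
At w = 13.2: N = 125. At w = 33: N = 8.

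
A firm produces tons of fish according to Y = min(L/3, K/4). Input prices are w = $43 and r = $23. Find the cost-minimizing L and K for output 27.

L* = 81, K* = 108

With a fixed-proportions technology, the cost-minimizing bundle uses no slack in either input: L/3 = K/4 = Y.
So L = 3·27 = 81 and K = 4·27 = 108.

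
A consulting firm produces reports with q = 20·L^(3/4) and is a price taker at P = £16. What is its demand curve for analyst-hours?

L(w) = (240/w)^(4)

MP_L = (3/4)·20·L^(-1/4) = 15·L^(-1/4).
Setting P·MP_L = w: 240·L^(-1/4) = w.
Solving for L: L^(-1/4) = w/240, so L = (240/w)^(4).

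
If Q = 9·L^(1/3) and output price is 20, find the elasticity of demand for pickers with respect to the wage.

MP_L = (1/3)·9·L^(-2/3), so P·MP_L = w gives 60·L^(-2/3) = w.
Solving, L(w) = (60/w)^(3/2). This is a constant-elasticity form: L ∝ w^(−3/2), so ε = −3/2.

ε = -1.5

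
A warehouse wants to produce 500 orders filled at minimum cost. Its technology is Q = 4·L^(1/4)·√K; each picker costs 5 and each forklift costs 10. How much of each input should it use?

Cost minimization requires the marginal rate of technical substitution to equal the input-price ratio: MP_L/MP_K = w/r.
Here MP_L/MP_K = (1/4)·(K/L)/(1/2) = 0.5·(K/L). Setting this equal to 5/10 = 0.5 gives K = L.
Substituting into Q = 500: 4·L^(1/4)·(L)^(1/2) = 500.
Solving, L = 625 and K = 625.

L* = 625, K* = 625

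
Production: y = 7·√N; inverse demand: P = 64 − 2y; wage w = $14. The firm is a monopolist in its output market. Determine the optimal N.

Marginal revenue from the inverse demand is MR = 64 − 4y.
The marginal product is MP_N = 3.5·N^(-1/2).
A monopolist hires until marginal revenue product equals the wage: MR·MP_N = w.
At N, y = 7·√N. Substituting and solving: (64 − 28·√N)·3.5·N^(-1/2) = 14 gives N = 4.

N* = 4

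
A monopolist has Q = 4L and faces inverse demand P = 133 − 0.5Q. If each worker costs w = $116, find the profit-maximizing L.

L* = 26

Marginal revenue from the inverse demand is MR = 133 − Q.
The marginal product is MP_L = 4.
A monopolist hires until marginal revenue product equals the wage: MR·MP_L = w.
(133 − 4L)·4 = 116, so L = 26.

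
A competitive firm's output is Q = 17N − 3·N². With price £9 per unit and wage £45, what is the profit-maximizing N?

N* = 2

The marginal product of N is MP_N = 17 − 6N.
A price-taking firm hires until the value of the marginal product equals the wage: P·MP_N = w, so 9·(17 − 6N) = 45.
Then 17 − 6N = 5, giving N = 2.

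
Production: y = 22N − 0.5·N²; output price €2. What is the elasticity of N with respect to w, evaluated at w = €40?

From P·MP_N = w with MP_N = 22 − N, labor demand is N(w) = 22 − w/2.
dN/dw = −1/(2) = -0.5.
At w = 40, N = 2, so ε = (dN/dw)·(w/N) = (-0.5)·(40/2) = -10.

ε = -10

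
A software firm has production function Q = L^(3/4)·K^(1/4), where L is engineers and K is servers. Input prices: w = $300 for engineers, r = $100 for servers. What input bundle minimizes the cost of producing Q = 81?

L* = 81, K* = 81

Cost minimization requires the marginal rate of technical substitution to equal the input-price ratio: MP_L/MP_K = w/r.
Here MP_L/MP_K = (3/4)·(K/L)/(1/4) = 3·(K/L). Setting this equal to 300/100 = 3 gives K = L.
Substituting into Q = 81: L^(3/4)·(L)^(1/4) = 81.
Solving, L = 81 and K = 81.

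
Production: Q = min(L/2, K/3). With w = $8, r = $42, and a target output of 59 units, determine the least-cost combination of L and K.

L* = 118, K* = 177

With a fixed-proportions technology, the cost-minimizing bundle uses no slack in either input: L/2 = K/3 = Q.
So L = 2·59 = 118 and K = 3·59 = 177.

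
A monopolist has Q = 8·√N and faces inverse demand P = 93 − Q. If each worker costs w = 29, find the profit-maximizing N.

Marginal revenue from the inverse demand is MR = 93 − 2Q.
The marginal product is MP_N = 4·N^(-1/2).
A monopolist hires until marginal revenue product equals the wage: MR·MP_N = w.
At N, Q = 8·√N. Substituting and solving: (93 − 16·√N)·4·N^(-1/2) = 29 gives N = 16.

N* = 16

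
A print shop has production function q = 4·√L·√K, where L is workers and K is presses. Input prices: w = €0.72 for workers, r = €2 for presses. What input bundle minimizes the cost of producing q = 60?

Cost minimization requires the marginal rate of technical substitution to equal the input-price ratio: MP_L/MP_K = w/r.
Here MP_L/MP_K = (1/2)·(K/L)/(1/2) = (K/L). Setting this equal to 0.72/2 = 0.36 gives K = 0.36L.
Substituting into q = 60: 4·L^(1/2)·(0.36L)^(1/2) = 60.
Solving, L = 25 and K = 9.

L* = 25, K* = 9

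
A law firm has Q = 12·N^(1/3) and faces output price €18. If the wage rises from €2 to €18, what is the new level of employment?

From P·MP_N = w with MP_N = 4·N^(-2/3), the labor demand is N(w) = (72/w)^(3/2).
At w = 2: N = 216. At w = 18: N = 8.

N* = 8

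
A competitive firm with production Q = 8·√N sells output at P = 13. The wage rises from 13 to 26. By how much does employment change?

From P·MP_N = w with MP_N = 4·N^(-1/2), the labor demand is N(w) = (52/w)^(2).
At w = 13: N = 16. At w = 26: N = 4.
ΔN = 4 − 16 = -12.

ΔN = -12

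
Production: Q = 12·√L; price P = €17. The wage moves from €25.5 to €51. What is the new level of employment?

L* = 4

From P·MP_L = w with MP_L = 6·L^(-1/2), the labor demand is L(w) = (102/w)^(2).
At w = 25.5: L = 16. At w = 51: L = 4.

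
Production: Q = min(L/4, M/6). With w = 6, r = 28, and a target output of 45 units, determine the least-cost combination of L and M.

With a fixed-proportions technology, the cost-minimizing bundle uses no slack in either input: L/4 = M/6 = Q.
So L = 4·45 = 180 and M = 6·45 = 270.

L* = 180, M* = 270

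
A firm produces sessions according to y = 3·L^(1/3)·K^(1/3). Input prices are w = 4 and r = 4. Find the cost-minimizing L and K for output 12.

L* = 8, K* = 8

Cost minimization requires the marginal rate of technical substitution to equal the input-price ratio: MP_L/MP_K = w/r.
Here MP_L/MP_K = (1/3)·(K/L)/(1/3) = (K/L). Setting this equal to 4/4 = 1 gives K = L.
Substituting into y = 12: 3·L^(1/3)·(L)^(1/3) = 12.
Solving, L = 8 and K = 8.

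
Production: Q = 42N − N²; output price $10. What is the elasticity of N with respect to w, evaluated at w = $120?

ε = -0.4

From P·MP_N = w with MP_N = 42 − 2N, labor demand is N(w) = (42 − w/10)/2.
dN/dw = −1/(20) = -0.05.
At w = 120, N = 15, so ε = (dN/dw)·(w/N) = (-0.05)·(120/15) = -0.4.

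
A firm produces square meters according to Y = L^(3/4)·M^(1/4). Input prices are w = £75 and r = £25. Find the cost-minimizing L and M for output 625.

Cost minimization requires the marginal rate of technical substitution to equal the input-price ratio: MP_L/MP_M = w/r.
Here MP_L/MP_M = (3/4)·(M/L)/(1/4) = 3·(M/L). Setting this equal to 75/25 = 3 gives M = L.
Substituting into Y = 625: L^(3/4)·(L)^(1/4) = 625.
Solving, L = 625 and M = 625.

L* = 625, M* = 625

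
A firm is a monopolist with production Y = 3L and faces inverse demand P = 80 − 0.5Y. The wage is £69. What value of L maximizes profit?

Marginal revenue from the inverse demand is MR = 80 − Y.
The marginal product is MP_L = 3.
A monopolist hires until marginal revenue product equals the wage: MR·MP_L = w.
(80 − 3L)·3 = 69, so L = 19.

L* = 19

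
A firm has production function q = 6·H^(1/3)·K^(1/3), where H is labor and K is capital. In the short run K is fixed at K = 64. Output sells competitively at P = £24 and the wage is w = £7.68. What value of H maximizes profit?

With K = 64, MP_H = (1/3)·6·H^(-2/3)·64^(1/3) = 8·H^(-2/3).
Profit maximization for a price taker requires P·MP_H = w: 24·8·H^(-2/3) = 7.68.
So H^(-2/3) = 0.04, which gives H = 125.

H* = 125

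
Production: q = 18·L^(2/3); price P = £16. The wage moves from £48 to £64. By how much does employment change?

From P·MP_L = w with MP_L = 12·L^(-1/3), the labor demand is L(w) = (192/w)^(3).
At w = 48: L = 64. At w = 64: L = 27.
ΔL = 27 − 64 = -37.

ΔL = -37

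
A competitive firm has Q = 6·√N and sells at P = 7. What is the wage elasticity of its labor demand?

MP_N = (1/2)·6·N^(-1/2), so P·MP_N = w gives 21·N^(-1/2) = w.
Solving, N(w) = (21/w)^(2). This is a constant-elasticity form: N ∝ w^(−2), so ε = −2.

ε = -2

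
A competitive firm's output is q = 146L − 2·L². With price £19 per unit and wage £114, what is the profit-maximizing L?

L* = 35

The marginal product of L is MP_L = 146 − 4L.
A price-taking firm hires until the value of the marginal product equals the wage: P·MP_L = w, so 19·(146 − 4L) = 114.
Then 146 − 4L = 6, giving L = 35.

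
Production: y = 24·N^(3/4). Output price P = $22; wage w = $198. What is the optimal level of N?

MP_N = (3/4)·24·N^(-1/4) = 18·N^(-1/4).
Profit maximization for a price taker requires P·MP_N = w: 22·18·N^(-1/4) = 198.
So N^(-1/4) = 0.5, which gives N = 16.

N* = 16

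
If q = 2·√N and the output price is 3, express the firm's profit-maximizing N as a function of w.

MP_N = (1/2)·2·N^(-1/2) = N^(-1/2).
Setting P·MP_N = w: 3·N^(-1/2) = w.
Solving for N: N^(-1/2) = w/3, so N = (3/w)^(2).

N(w) = 9/w²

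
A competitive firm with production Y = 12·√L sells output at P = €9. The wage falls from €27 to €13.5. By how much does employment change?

From P·MP_L = w with MP_L = 6·L^(-1/2), the labor demand is L(w) = (54/w)^(2).
At w = 27: L = 4. At w = 13.5: L = 16.
ΔL = 16 − 4 = 12.

ΔL = 12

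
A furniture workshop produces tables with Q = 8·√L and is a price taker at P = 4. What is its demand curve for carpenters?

L(w) = 256/w²

MP_L = (1/2)·8·L^(-1/2) = 4·L^(-1/2).
Setting P·MP_L = w: 16·L^(-1/2) = w.
Solving for L: L^(-1/2) = w/16, so L = (16/w)^(2).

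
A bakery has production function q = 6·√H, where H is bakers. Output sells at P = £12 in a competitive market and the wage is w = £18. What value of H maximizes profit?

MP_H = (1/2)·6·H^(-1/2) = 3·H^(-1/2).
Profit maximization for a price taker requires P·MP_H = w: 12·3·H^(-1/2) = 18.
So H^(-1/2) = 0.5, which gives H = 4.

H* = 4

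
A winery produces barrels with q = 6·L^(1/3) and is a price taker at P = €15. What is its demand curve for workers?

MP_L = (1/3)·6·L^(-2/3) = 2·L^(-2/3).
Setting P·MP_L = w: 30·L^(-2/3) = w.
Solving for L: L^(-2/3) = w/30, so L = (30/w)^(3/2).

L(w) = (30/w)^(3/2)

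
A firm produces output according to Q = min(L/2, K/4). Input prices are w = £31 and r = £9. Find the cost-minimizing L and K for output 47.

L* = 94, K* = 188

With a fixed-proportions technology, the cost-minimizing bundle uses no slack in either input: L/2 = K/4 = Q.
So L = 2·47 = 94 and K = 4·47 = 188.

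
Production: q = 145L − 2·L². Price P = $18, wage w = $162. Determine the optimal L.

The marginal product of L is MP_L = 145 − 4L.
A price-taking firm hires until the value of the marginal product equals the wage: P·MP_L = w, so 18·(145 − 4L) = 162.
Then 145 − 4L = 9, giving L = 34.

L* = 34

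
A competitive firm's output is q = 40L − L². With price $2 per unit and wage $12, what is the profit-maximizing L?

The marginal product of L is MP_L = 40 − 2L.
A price-taking firm hires until the value of the marginal product equals the wage: P·MP_L = w, so 2·(40 − 2L) = 12.
Then 40 − 2L = 6, giving L = 17.

L* = 17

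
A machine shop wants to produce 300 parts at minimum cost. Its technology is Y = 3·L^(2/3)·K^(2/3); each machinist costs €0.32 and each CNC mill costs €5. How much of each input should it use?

Cost minimization requires the marginal rate of technical substitution to equal the input-price ratio: MP_L/MP_K = w/r.
Here MP_L/MP_K = (2/3)·(K/L)/(2/3) = (K/L). Setting this equal to 0.32/5 = 0.064 gives K = 0.064L.
Substituting into Y = 300: 3·L^(2/3)·(0.064L)^(2/3) = 300.
Solving, L = 125 and K = 8.

L* = 125, K* = 8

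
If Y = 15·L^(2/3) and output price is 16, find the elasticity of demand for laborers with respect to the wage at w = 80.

MP_L = (2/3)·15·L^(-1/3), so P·MP_L = w gives 160·L^(-1/3) = w.
Solving, L(w) = (160/w)^(3). This is a constant-elasticity form: L ∝ w^(−3), so ε = −3.

ε = -3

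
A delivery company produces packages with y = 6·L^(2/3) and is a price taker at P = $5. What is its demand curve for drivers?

L(w) = 8000/w³

MP_L = (2/3)·6·L^(-1/3) = 4·L^(-1/3).
Setting P·MP_L = w: 20·L^(-1/3) = w.
Solving for L: L^(-1/3) = w/20, so L = (20/w)^(3).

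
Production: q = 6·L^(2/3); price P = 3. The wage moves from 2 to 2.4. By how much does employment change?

ΔL = -91

From P·MP_L = w with MP_L = 4·L^(-1/3), the labor demand is L(w) = (12/w)^(3).
At w = 2: L = 216. At w = 2.4: L = 125.
ΔL = 125 − 216 = -91.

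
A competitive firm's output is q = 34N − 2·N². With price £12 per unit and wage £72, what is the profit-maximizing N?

N* = 7

The marginal product of N is MP_N = 34 − 4N.
A price-taking firm hires until the value of the marginal product equals the wage: P·MP_N = w, so 12·(34 − 4N) = 72.
Then 34 − 4N = 6, giving N = 7.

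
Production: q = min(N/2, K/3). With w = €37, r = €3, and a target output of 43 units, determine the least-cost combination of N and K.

With a fixed-proportions technology, the cost-minimizing bundle uses no slack in either input: N/2 = K/3 = q.
So N = 2·43 = 86 and K = 3·43 = 129.

N* = 86, K* = 129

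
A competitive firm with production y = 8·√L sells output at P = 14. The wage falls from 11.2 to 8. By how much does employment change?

From P·MP_L = w with MP_L = 4·L^(-1/2), the labor demand is L(w) = (56/w)^(2).
At w = 11.2: L = 25. At w = 8: L = 49.
ΔL = 49 − 25 = 24.

ΔL = 24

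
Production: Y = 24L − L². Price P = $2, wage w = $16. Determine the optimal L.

The marginal product of L is MP_L = 24 − 2L.
A price-taking firm hires until the value of the marginal product equals the wage: P·MP_L = w, so 2·(24 − 2L) = 16.
Then 24 − 2L = 8, giving L = 8.

L* = 8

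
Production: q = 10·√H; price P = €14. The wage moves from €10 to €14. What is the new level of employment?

From P·MP_H = w with MP_H = 5·H^(-1/2), the labor demand is H(w) = (70/w)^(2).
At w = 10: H = 49. At w = 14: H = 25.

H* = 25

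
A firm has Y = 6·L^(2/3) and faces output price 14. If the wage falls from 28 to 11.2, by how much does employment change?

ΔL = 117

From P·MP_L = w with MP_L = 4·L^(-1/3), the labor demand is L(w) = (56/w)^(3).
At w = 28: L = 8. At w = 11.2: L = 125.
ΔL = 125 − 8 = 117.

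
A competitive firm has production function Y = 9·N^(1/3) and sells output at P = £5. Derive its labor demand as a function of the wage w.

MP_N = (1/3)·9·N^(-2/3) = 3·N^(-2/3).
Setting P·MP_N = w: 15·N^(-2/3) = w.
Solving for N: N^(-2/3) = w/15, so N = (15/w)^(3/2).

N(w) = (15/w)^(3/2)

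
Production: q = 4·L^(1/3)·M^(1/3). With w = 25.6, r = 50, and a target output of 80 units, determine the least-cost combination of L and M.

L* = 125, M* = 64

Cost minimization requires the marginal rate of technical substitution to equal the input-price ratio: MP_L/MP_M = w/r.
Here MP_L/MP_M = (1/3)·(M/L)/(1/3) = (M/L). Setting this equal to 25.6/50 = 0.512 gives M = 0.512L.
Substituting into q = 80: 4·L^(1/3)·(0.512L)^(1/3) = 80.
Solving, L = 125 and M = 64.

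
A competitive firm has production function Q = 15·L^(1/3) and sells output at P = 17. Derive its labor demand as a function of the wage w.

MP_L = (1/3)·15·L^(-2/3) = 5·L^(-2/3).
Setting P·MP_L = w: 85·L^(-2/3) = w.
Solving for L: L^(-2/3) = w/85, so L = (85/w)^(3/2).

L(w) = (85/w)^(3/2)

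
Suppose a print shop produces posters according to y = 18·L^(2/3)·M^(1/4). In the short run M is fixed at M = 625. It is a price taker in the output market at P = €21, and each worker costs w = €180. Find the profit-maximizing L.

L* = 343

With M = 625, MP_L = (2/3)·18·L^(-1/3)·625^(1/4) = 60·L^(-1/3).
Profit maximization for a price taker requires P·MP_L = w: 21·60·L^(-1/3) = 180.
So L^(-1/3) = 1/7, which gives L = 343.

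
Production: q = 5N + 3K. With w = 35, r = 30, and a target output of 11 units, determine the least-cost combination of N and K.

N* = 2.2, K* = 0

The inputs are perfect substitutes, so the firm uses whichever has the lower cost per unit of output.
Cost per unit of output via N is w/5 = 7; via K it is r/3 = 10. N is cheaper.
Producing q = 11 with N alone: N = 2.2, K = 0.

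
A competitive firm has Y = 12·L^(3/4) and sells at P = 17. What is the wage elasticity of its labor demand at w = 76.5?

MP_L = (3/4)·12·L^(-1/4), so P·MP_L = w gives 153·L^(-1/4) = w.
Solving, L(w) = (153/w)^(4). This is a constant-elasticity form: L ∝ w^(−4), so ε = −4.

ε = -4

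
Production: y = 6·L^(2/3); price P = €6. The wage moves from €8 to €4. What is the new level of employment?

L* = 216

From P·MP_L = w with MP_L = 4·L^(-1/3), the labor demand is L(w) = (24/w)^(3).
At w = 8: L = 27. At w = 4: L = 216.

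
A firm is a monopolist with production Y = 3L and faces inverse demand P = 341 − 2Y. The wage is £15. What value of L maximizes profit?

Marginal revenue from the inverse demand is MR = 341 − 4Y.
The marginal product is MP_L = 3.
A monopolist hires until marginal revenue product equals the wage: MR·MP_L = w.
(341 − 12L)·3 = 15, so L = 28.

L* = 28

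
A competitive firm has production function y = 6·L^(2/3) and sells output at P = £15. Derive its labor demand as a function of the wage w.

L(w) = 216000/w³

MP_L = (2/3)·6·L^(-1/3) = 4·L^(-1/3).
Setting P·MP_L = w: 60·L^(-1/3) = w.
Solving for L: L^(-1/3) = w/60, so L = (60/w)^(3).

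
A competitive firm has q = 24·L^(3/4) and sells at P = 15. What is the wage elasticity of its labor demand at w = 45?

ε = -4

MP_L = (3/4)·24·L^(-1/4), so P·MP_L = w gives 270·L^(-1/4) = w.
Solving, L(w) = (270/w)^(4). This is a constant-elasticity form: L ∝ w^(−4), so ε = −4.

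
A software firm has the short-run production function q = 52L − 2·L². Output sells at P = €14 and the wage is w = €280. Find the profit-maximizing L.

The marginal product of L is MP_L = 52 − 4L.
A price-taking firm hires until the value of the marginal product equals the wage: P·MP_L = w, so 14·(52 − 4L) = 280.
Then 52 − 4L = 20, giving L = 8.

L* = 8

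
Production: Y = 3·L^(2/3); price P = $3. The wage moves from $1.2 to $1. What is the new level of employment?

L* = 216

From P·MP_L = w with MP_L = 2·L^(-1/3), the labor demand is L(w) = (6/w)^(3).
At w = 1.2: L = 125. At w = 1: L = 216.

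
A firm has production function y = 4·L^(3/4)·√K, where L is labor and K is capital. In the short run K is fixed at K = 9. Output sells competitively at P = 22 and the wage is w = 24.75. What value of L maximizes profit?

With K = 9, MP_L = (3/4)·4·L^(-1/4)·9^(1/2) = 9·L^(-1/4).
Profit maximization for a price taker requires P·MP_L = w: 22·9·L^(-1/4) = 24.75.
So L^(-1/4) = 0.125, which gives L = 4096.

L* = 4096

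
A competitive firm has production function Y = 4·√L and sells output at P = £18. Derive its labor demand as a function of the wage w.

MP_L = (1/2)·4·L^(-1/2) = 2·L^(-1/2).
Setting P·MP_L = w: 36·L^(-1/2) = w.
Solving for L: L^(-1/2) = w/36, so L = (36/w)^(2).

L(w) = 1296/w²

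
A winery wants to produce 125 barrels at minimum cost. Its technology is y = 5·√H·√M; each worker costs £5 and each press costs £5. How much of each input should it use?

Cost minimization requires the marginal rate of technical substitution to equal the input-price ratio: MP_H/MP_M = w/r.
Here MP_H/MP_M = (1/2)·(M/H)/(1/2) = (M/H). Setting this equal to 5/5 = 1 gives M = H.
Substituting into y = 125: 5·H^(1/2)·(H)^(1/2) = 125.
Solving, H = 25 and M = 25.

H* = 25, M* = 25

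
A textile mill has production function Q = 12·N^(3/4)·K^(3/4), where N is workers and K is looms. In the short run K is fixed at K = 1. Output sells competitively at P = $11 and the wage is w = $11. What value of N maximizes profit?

With K = 1, MP_N = (3/4)·12·N^(-1/4)·1^(3/4) = 9·N^(-1/4).
Profit maximization for a price taker requires P·MP_N = w: 11·9·N^(-1/4) = 11.
So N^(-1/4) = 1/9, which gives N = 6561.

N* = 6561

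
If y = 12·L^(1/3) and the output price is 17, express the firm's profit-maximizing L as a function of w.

MP_L = (1/3)·12·L^(-2/3) = 4·L^(-2/3).
Setting P·MP_L = w: 68·L^(-2/3) = w.
Solving for L: L^(-2/3) = w/68, so L = (68/w)^(3/2).

L(w) = (68/w)^(3/2)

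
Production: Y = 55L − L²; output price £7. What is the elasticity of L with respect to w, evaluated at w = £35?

ε = -0.1

From P·MP_L = w with MP_L = 55 − 2L, labor demand is L(w) = (55 − w/7)/2.
dL/dw = −1/(14) = -1/14.
At w = 35, L = 25, so ε = (dL/dw)·(w/L) = (-1/14)·(35/25) = -0.1.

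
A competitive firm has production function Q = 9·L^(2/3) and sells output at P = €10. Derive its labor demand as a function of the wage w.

L(w) = 216000/w³

MP_L = (2/3)·9·L^(-1/3) = 6·L^(-1/3).
Setting P·MP_L = w: 60·L^(-1/3) = w.
Solving for L: L^(-1/3) = w/60, so L = (60/w)^(3).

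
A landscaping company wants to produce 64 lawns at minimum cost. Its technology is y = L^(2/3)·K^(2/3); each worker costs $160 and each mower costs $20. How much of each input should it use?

Cost minimization requires the marginal rate of technical substitution to equal the input-price ratio: MP_L/MP_K = w/r.
Here MP_L/MP_K = (2/3)·(K/L)/(2/3) = (K/L). Setting this equal to 160/20 = 8 gives K = 8L.
Substituting into y = 64: L^(2/3)·(8L)^(2/3) = 64.
Solving, L = 8 and K = 64.

L* = 8, K* = 64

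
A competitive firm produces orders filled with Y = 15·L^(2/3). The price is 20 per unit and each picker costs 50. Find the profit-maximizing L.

L* = 64

MP_L = (2/3)·15·L^(-1/3) = 10·L^(-1/3).
Profit maximization for a price taker requires P·MP_L = w: 20·10·L^(-1/3) = 50.
So L^(-1/3) = 0.25, which gives L = 64.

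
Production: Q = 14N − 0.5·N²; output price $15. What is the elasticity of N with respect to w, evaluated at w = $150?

ε = -2.5

From P·MP_N = w with MP_N = 14 − N, labor demand is N(w) = 14 − w/15.
dN/dw = −1/(15) = -1/15.
At w = 150, N = 4, so ε = (dN/dw)·(w/N) = (-1/15)·(150/4) = -2.5.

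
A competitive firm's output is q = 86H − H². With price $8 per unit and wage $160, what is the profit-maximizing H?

H* = 33

The marginal product of H is MP_H = 86 − 2H.
A price-taking firm hires until the value of the marginal product equals the wage: P·MP_H = w, so 8·(86 − 2H) = 160.
Then 86 − 2H = 20, giving H = 33.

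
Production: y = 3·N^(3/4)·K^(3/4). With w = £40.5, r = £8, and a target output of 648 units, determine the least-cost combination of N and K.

Cost minimization requires the marginal rate of technical substitution to equal the input-price ratio: MP_N/MP_K = w/r.
Here MP_N/MP_K = (3/4)·(K/N)/(3/4) = (K/N). Setting this equal to 40.5/8 = 5.0625 gives K = 5.0625N.
Substituting into y = 648: 3·N^(3/4)·(5.0625N)^(3/4) = 648.
Solving, N = 16 and K = 81.

N* = 16, K* = 81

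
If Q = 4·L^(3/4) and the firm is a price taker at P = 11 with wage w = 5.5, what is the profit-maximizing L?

L* = 1296

MP_L = (3/4)·4·L^(-1/4) = 3·L^(-1/4).
Profit maximization for a price taker requires P·MP_L = w: 11·3·L^(-1/4) = 5.5.
So L^(-1/4) = 1/6, which gives L = 1296.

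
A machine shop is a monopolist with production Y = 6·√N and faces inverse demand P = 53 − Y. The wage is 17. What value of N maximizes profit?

Marginal revenue from the inverse demand is MR = 53 − 2Y.
The marginal product is MP_N = 3·N^(-1/2).
A monopolist hires until marginal revenue product equals the wage: MR·MP_N = w.
At N, Y = 6·√N. Substituting and solving: (53 − 12·√N)·3·N^(-1/2) = 17 gives N = 9.

N* = 9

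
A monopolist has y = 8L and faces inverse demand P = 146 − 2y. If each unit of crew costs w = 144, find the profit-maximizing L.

L* = 4

Marginal revenue from the inverse demand is MR = 146 − 4y.
The marginal product is MP_L = 8.
A monopolist hires until marginal revenue product equals the wage: MR·MP_L = w.
(146 − 32L)·8 = 144, so L = 4.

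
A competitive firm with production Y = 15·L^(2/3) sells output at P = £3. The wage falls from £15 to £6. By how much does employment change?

From P·MP_L = w with MP_L = 10·L^(-1/3), the labor demand is L(w) = (30/w)^(3).
At w = 15: L = 8. At w = 6: L = 125.
ΔL = 125 − 8 = 117.

ΔL = 117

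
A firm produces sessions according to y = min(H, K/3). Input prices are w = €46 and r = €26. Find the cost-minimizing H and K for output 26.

With a fixed-proportions technology, the cost-minimizing bundle uses no slack in either input: H = K/3 = y.
So H = 26 and K = 3·26 = 78.

H* = 26, K* = 78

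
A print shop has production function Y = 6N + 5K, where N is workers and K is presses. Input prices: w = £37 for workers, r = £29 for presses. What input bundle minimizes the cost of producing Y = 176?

N* = 0, K* = 35.2

The inputs are perfect substitutes, so the firm uses whichever has the lower cost per unit of output.
Cost per unit of output via N is w/6 = 37/6; via K it is r/5 = 5.8. K is cheaper.
Producing Y = 176 with K alone: N = 0, K = 35.2.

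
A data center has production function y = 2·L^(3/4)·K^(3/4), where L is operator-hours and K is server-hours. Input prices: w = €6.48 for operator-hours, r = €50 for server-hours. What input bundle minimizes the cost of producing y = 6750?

L* = 625, K* = 81

Cost minimization requires the marginal rate of technical substitution to equal the input-price ratio: MP_L/MP_K = w/r.
Here MP_L/MP_K = (3/4)·(K/L)/(3/4) = (K/L). Setting this equal to 6.48/50 = 0.1296 gives K = 0.1296L.
Substituting into y = 6750: 2·L^(3/4)·(0.1296L)^(3/4) = 6750.
Solving, L = 625 and K = 81.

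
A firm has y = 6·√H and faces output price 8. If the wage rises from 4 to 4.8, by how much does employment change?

ΔH = -11

From P·MP_H = w with MP_H = 3·H^(-1/2), the labor demand is H(w) = (24/w)^(2).
At w = 4: H = 36. At w = 4.8: H = 25.
ΔH = 25 − 36 = -11.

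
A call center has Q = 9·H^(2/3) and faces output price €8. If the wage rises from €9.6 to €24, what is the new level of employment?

H* = 8

From P·MP_H = w with MP_H = 6·H^(-1/3), the labor demand is H(w) = (48/w)^(3).
At w = 9.6: H = 125. At w = 24: H = 8.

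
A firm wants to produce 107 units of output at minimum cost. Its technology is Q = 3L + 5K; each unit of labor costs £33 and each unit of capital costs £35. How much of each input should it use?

The inputs are perfect substitutes, so the firm uses whichever has the lower cost per unit of output.
Cost per unit of output via L is w/3 = 11; via K it is r/5 = 7. K is cheaper.
Producing Q = 107 with K alone: L = 0, K = 21.4.

L* = 0, K* = 21.4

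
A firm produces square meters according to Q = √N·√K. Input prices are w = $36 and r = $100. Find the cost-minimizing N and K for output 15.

Cost minimization requires the marginal rate of technical substitution to equal the input-price ratio: MP_N/MP_K = w/r.
Here MP_N/MP_K = (1/2)·(K/N)/(1/2) = (K/N). Setting this equal to 36/100 = 0.36 gives K = 0.36N.
Substituting into Q = 15: N^(1/2)·(0.36N)^(1/2) = 15.
Solving, N = 25 and K = 9.

N* = 25, K* = 9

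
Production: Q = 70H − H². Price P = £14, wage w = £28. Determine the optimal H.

The marginal product of H is MP_H = 70 − 2H.
A price-taking firm hires until the value of the marginal product equals the wage: P·MP_H = w, so 14·(70 − 2H) = 28.
Then 70 − 2H = 2, giving H = 34.

H* = 34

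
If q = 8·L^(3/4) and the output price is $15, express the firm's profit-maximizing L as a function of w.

MP_L = (3/4)·8·L^(-1/4) = 6·L^(-1/4).
Setting P·MP_L = w: 90·L^(-1/4) = w.
Solving for L: L^(-1/4) = w/90, so L = (90/w)^(4).

L(w) = (90/w)^(4)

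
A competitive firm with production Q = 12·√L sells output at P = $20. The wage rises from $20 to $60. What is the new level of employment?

L* = 4

From P·MP_L = w with MP_L = 6·L^(-1/2), the labor demand is L(w) = (120/w)^(2).
At w = 20: L = 36. At w = 60: L = 4.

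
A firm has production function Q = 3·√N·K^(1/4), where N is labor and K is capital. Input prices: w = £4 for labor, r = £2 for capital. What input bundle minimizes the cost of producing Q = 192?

N* = 256, K* = 256

Cost minimization requires the marginal rate of technical substitution to equal the input-price ratio: MP_N/MP_K = w/r.
Here MP_N/MP_K = (1/2)·(K/N)/(1/4) = 2·(K/N). Setting this equal to 4/2 = 2 gives K = N.
Substituting into Q = 192: 3·N^(1/2)·(N)^(1/4) = 192.
Solving, N = 256 and K = 256.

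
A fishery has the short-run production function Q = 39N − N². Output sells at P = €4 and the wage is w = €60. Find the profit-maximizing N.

N* = 12

The marginal product of N is MP_N = 39 − 2N.
A price-taking firm hires until the value of the marginal product equals the wage: P·MP_N = w, so 4·(39 − 2N) = 60.
Then 39 − 2N = 15, giving N = 12.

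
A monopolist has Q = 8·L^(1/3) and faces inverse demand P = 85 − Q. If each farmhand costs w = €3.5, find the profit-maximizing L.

Marginal revenue from the inverse demand is MR = 85 − 2Q.
The marginal product is MP_L = (8/3)·L^(-2/3).
A monopolist hires until marginal revenue product equals the wage: MR·MP_L = w.
At L, Q = 8·L^(1/3). Substituting and solving: (85 − 16·L^(1/3))·(8/3)·L^(-2/3) = 3.5 gives L = 64.

L* = 64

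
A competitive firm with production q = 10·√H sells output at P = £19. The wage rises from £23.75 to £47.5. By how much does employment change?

From P·MP_H = w with MP_H = 5·H^(-1/2), the labor demand is H(w) = (95/w)^(2).
At w = 23.75: H = 16. At w = 47.5: H = 4.
ΔH = 4 − 16 = -12.

ΔH = -12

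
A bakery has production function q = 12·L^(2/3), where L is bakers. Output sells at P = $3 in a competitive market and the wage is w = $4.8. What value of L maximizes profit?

L* = 125

MP_L = (2/3)·12·L^(-1/3) = 8·L^(-1/3).
Profit maximization for a price taker requires P·MP_L = w: 3·8·L^(-1/3) = 4.8.
So L^(-1/3) = 0.2, which gives L = 125.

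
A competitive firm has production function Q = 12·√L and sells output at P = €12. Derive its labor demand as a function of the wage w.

MP_L = (1/2)·12·L^(-1/2) = 6·L^(-1/2).
Setting P·MP_L = w: 72·L^(-1/2) = w.
Solving for L: L^(-1/2) = w/72, so L = (72/w)^(2).

L(w) = 5184/w²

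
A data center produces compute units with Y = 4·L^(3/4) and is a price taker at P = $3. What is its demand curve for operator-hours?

MP_L = (3/4)·4·L^(-1/4) = 3·L^(-1/4).
Setting P·MP_L = w: 9·L^(-1/4) = w.
Solving for L: L^(-1/4) = w/9, so L = (9/w)^(4).

L(w) = 6561/w^(4)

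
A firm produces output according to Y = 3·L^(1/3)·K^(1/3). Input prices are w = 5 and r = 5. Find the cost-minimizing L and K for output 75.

Cost minimization requires the marginal rate of technical substitution to equal the input-price ratio: MP_L/MP_K = w/r.
Here MP_L/MP_K = (1/3)·(K/L)/(1/3) = (K/L). Setting this equal to 5/5 = 1 gives K = L.
Substituting into Y = 75: 3·L^(1/3)·(L)^(1/3) = 75.
Solving, L = 125 and K = 125.

L* = 125, K* = 125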